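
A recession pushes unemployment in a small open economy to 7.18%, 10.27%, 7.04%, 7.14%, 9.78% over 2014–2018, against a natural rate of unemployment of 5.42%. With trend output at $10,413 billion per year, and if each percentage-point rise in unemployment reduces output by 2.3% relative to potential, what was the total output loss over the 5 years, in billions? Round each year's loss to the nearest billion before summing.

Year 2014: gap = -2.3 × (7.18 - 5.42) = -4.048%, loss ≈ 10413 × 4.048/100 ≈ 422.
Year 2015: gap = -2.3 × (10.27 - 5.42) = -11.155%, loss ≈ 10413 × 11.155/100 ≈ 1162.
Year 2016: gap = -2.3 × (7.04 - 5.42) = -3.726%, loss ≈ 10413 × 3.726/100 ≈ 388.
Year 2017: gap = -2.3 × (7.14 - 5.42) = -3.956%, loss ≈ 10413 × 3.956/100 ≈ 412.
Year 2018: gap = -2.3 × (9.78 - 5.42) = -10.028%, loss ≈ 10413 × 10.028/100 ≈ 1044.
Total lost output = 422 + 1162 + 388 + 412 + 1044 = 3428 billion.

$3,428 billion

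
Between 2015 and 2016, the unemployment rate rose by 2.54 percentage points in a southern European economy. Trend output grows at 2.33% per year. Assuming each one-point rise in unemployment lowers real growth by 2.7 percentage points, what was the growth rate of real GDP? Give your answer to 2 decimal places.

-4.53%

Growth-rate Okun's law: g_Y = g_Y* - β × Δu.
g_Y = 2.33 - 2.7 × (2.54) = 2.33 - 6.858 = -4.528%, i.e. -4.53% to 2 d.p.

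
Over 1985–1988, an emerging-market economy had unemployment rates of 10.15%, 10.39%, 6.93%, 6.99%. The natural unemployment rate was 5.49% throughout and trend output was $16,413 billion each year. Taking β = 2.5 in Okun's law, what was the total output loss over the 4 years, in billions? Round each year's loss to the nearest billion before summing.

Year 1985: gap = -2.5 × (10.15 - 5.49) = -11.65%, loss ≈ 16413 × 11.65/100 ≈ 1912.
Year 1986: gap = -2.5 × (10.39 - 5.49) = -12.25%, loss ≈ 16413 × 12.25/100 ≈ 2011.
Year 1987: gap = -2.5 × (6.93 - 5.49) = -3.6%, loss ≈ 16413 × 3.6/100 ≈ 591.
Year 1988: gap = -2.5 × (6.99 - 5.49) = -3.75%, loss ≈ 16413 × 3.75/100 ≈ 615.
Total lost output = 1912 + 2011 + 591 + 615 = 5129 billion.

$5,129 billion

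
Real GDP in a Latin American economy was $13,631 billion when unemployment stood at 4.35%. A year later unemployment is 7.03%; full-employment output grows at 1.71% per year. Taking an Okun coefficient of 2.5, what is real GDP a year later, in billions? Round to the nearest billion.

Δu = 7.03 - 4.35 = 2.68 points.
Okun's law (growth form): g_Y = g_Y* - β × Δu = 1.71 - 2.5 × (2.68) = 1.71 - 6.7 = -4.99%.
Real GDP in the next year = 13631 × (1 - 4.99/100) = 13631 × 0.9501 ≈ 12951 billion.

$12,951 billion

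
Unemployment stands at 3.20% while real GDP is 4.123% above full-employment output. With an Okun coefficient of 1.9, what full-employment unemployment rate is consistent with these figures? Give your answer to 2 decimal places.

5.37%

From Okun's law, u - u* = -(output gap)/β = -(4.123)/1.9 = -2.17 points.
So u* = 3.2 + 2.17 = 5.37%.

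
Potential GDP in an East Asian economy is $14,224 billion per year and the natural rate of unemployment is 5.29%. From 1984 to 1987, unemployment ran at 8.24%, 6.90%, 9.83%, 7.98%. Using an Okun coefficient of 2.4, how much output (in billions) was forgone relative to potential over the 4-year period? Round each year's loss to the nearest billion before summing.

$4,025 billion

Year 1984: gap = -2.4 × (8.24 - 5.29) = -7.08%, loss ≈ 14224 × 7.08/100 ≈ 1007.
Year 1985: gap = -2.4 × (6.9 - 5.29) = -3.864%, loss ≈ 14224 × 3.864/100 ≈ 550.
Year 1986: gap = -2.4 × (9.83 - 5.29) = -10.896%, loss ≈ 14224 × 10.896/100 ≈ 1550.
Year 1987: gap = -2.4 × (7.98 - 5.29) = -6.456%, loss ≈ 14224 × 6.456/100 ≈ 918.
Total lost output = 1007 + 550 + 1550 + 918 = 4025 billion.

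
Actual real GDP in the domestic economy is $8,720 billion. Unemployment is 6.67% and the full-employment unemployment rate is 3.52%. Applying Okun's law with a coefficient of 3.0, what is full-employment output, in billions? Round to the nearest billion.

Unemployment gap = 6.67 - 3.52 = 3.15 points, so output gap = -3 × 3.15 = -9.45%.
Since Y = Y* × (1 + gap/100), Y* = 8720/0.9055 ≈ 9630 billion.

$9,630 billion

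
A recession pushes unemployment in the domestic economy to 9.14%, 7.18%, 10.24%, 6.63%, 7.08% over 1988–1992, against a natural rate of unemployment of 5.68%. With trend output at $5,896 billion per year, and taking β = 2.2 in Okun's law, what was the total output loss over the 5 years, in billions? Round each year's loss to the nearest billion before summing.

$1,540 billion

Year 1988: gap = -2.2 × (9.14 - 5.68) = -7.612%, loss ≈ 5896 × 7.612/100 ≈ 449.
Year 1989: gap = -2.2 × (7.18 - 5.68) = -3.3%, loss ≈ 5896 × 3.3/100 ≈ 195.
Year 1990: gap = -2.2 × (10.24 - 5.68) = -10.032%, loss ≈ 5896 × 10.032/100 ≈ 591.
Year 1991: gap = -2.2 × (6.63 - 5.68) = -2.09%, loss ≈ 5896 × 2.09/100 ≈ 123.
Year 1992: gap = -2.2 × (7.08 - 5.68) = -3.08%, loss ≈ 5896 × 3.08/100 ≈ 182.
Total lost output = 449 + 195 + 591 + 123 + 182 = 1540 billion.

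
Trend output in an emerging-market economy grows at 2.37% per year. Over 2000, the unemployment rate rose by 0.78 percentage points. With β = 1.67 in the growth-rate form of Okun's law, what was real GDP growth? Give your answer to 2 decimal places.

1.07%

Growth-rate Okun's law: g_Y = g_Y* - β × Δu.
g_Y = 2.37 - 1.67 × (0.78) = 2.37 - 1.3026 = 1.0674%, i.e. 1.07% to 2 d.p.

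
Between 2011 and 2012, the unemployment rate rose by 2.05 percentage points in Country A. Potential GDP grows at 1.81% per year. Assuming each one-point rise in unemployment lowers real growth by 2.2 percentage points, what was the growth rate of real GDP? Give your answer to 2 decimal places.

Growth-rate Okun's law: g_Y = g_Y* - β × Δu.
g_Y = 1.81 - 2.2 × (2.05) = 1.81 - 4.51 = -2.7%, i.e. -2.70% to 2 d.p.

-2.70%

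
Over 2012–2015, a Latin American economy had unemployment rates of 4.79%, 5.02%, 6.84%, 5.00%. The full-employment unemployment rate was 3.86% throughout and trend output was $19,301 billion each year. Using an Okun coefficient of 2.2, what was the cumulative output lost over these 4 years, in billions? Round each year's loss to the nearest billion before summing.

$2,637 billion

Year 2012: gap = -2.2 × (4.79 - 3.86) = -2.046%, loss ≈ 19301 × 2.046/100 ≈ 395.
Year 2013: gap = -2.2 × (5.02 - 3.86) = -2.552%, loss ≈ 19301 × 2.552/100 ≈ 493.
Year 2014: gap = -2.2 × (6.84 - 3.86) = -6.556%, loss ≈ 19301 × 6.556/100 ≈ 1265.
Year 2015: gap = -2.2 × (5 - 3.86) = -2.508%, loss ≈ 19301 × 2.508/100 ≈ 484.
Total lost output = 395 + 493 + 1265 + 484 = 2637 billion.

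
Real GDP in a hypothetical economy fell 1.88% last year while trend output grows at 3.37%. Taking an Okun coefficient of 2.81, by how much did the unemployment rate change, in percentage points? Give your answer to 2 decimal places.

Growth-rate Okun's law: g_Y = g_Y* - β × Δu, so Δu = (g_Y* - g_Y)/β.
Δu = (3.37 + 1.88)/2.81 = 5.25/2.81 = 1.87 percentage points.

1.87 percentage points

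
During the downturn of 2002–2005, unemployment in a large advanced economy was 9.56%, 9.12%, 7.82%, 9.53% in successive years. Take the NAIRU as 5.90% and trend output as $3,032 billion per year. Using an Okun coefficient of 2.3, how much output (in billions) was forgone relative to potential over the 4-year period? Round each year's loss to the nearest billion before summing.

Year 2002: gap = -2.3 × (9.56 - 5.9) = -8.418%, loss ≈ 3032 × 8.418/100 ≈ 255.
Year 2003: gap = -2.3 × (9.12 - 5.9) = -7.406%, loss ≈ 3032 × 7.406/100 ≈ 225.
Year 2004: gap = -2.3 × (7.82 - 5.9) = -4.416%, loss ≈ 3032 × 4.416/100 ≈ 134.
Year 2005: gap = -2.3 × (9.53 - 5.9) = -8.349%, loss ≈ 3032 × 8.349/100 ≈ 253.
Total lost output = 255 + 225 + 134 + 253 = 867 billion.

$867 billion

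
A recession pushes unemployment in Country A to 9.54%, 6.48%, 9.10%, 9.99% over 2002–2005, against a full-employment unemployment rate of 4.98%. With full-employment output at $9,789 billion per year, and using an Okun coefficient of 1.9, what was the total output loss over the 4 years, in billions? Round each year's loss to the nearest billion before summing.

Year 2002: gap = -1.9 × (9.54 - 4.98) = -8.664%, loss ≈ 9789 × 8.664/100 ≈ 848.
Year 2003: gap = -1.9 × (6.48 - 4.98) = -2.85%, loss ≈ 9789 × 2.85/100 ≈ 279.
Year 2004: gap = -1.9 × (9.1 - 4.98) = -7.828%, loss ≈ 9789 × 7.828/100 ≈ 766.
Year 2005: gap = -1.9 × (9.99 - 4.98) = -9.519%, loss ≈ 9789 × 9.519/100 ≈ 932.
Total lost output = 848 + 279 + 766 + 932 = 2825 billion.

$2,825 billion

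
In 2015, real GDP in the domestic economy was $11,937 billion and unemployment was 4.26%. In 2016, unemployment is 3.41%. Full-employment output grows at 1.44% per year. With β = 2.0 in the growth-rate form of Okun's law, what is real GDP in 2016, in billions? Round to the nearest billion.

$12,312 billion

Δu = 3.41 - 4.26 = -0.85 points.
Okun's law (growth form): g_Y = g_Y* - β × Δu = 1.44 - 2.0 × (-0.85) = 1.44 + 1.7 = 3.14%.
Real GDP in the next year = 11937 × (1 + 3.14/100) = 11937 × 1.0314 ≈ 12312 billion.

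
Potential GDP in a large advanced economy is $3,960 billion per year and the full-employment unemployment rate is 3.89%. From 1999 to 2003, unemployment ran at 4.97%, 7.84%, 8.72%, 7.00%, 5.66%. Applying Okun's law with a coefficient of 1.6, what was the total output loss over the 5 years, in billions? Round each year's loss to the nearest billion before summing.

Year 1999: gap = -1.6 × (4.97 - 3.89) = -1.728%, loss ≈ 3960 × 1.728/100 ≈ 68.
Year 2000: gap = -1.6 × (7.84 - 3.89) = -6.32%, loss ≈ 3960 × 6.32/100 ≈ 250.
Year 2001: gap = -1.6 × (8.72 - 3.89) = -7.728%, loss ≈ 3960 × 7.728/100 ≈ 306.
Year 2002: gap = -1.6 × (7 - 3.89) = -4.976%, loss ≈ 3960 × 4.976/100 ≈ 197.
Year 2003: gap = -1.6 × (5.66 - 3.89) = -2.832%, loss ≈ 3960 × 2.832/100 ≈ 112.
Total lost output = 68 + 250 + 306 + 197 + 112 = 933 billion.

$933 billion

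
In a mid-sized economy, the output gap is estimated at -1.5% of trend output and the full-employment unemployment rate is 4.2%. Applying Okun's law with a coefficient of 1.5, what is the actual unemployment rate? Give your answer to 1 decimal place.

5.2%

From Okun's law, u - u* = -(output gap)/β = -(-1.5)/1.5 = 1 point.
So u = 4.2 + 1 = 5.2%.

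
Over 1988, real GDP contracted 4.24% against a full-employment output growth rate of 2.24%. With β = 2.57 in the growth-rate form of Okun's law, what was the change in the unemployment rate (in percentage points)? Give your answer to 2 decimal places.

Growth-rate Okun's law: g_Y = g_Y* - β × Δu, so Δu = (g_Y* - g_Y)/β.
Δu = (2.24 + 4.24)/2.57 = 6.48/2.57 = 2.52 percentage points.

2.52 percentage points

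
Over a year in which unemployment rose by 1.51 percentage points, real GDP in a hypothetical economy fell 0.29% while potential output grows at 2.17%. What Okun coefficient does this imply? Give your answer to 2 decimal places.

Growth form: g_Y = g_Y* - β × Δu, so β = (g_Y* - g_Y)/Δu.
β = (2.17 + 0.29)/1.51 = 2.46/1.51 = 1.63.

β ≈ 1.63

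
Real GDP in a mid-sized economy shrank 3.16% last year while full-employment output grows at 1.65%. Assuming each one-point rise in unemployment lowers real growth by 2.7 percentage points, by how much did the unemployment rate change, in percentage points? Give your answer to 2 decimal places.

1.78 percentage points

Growth-rate Okun's law: g_Y = g_Y* - β × Δu, so Δu = (g_Y* - g_Y)/β.
Δu = (1.65 + 3.16)/2.7 = 4.81/2.7 = 1.78 percentage points.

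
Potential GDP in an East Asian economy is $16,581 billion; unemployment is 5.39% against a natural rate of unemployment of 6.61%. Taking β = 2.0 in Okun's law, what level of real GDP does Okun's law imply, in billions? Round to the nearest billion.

$16,986 billion

Unemployment gap = 5.39 - 6.61 = -1.22 points, so the output gap is -2 × (-1.22) = 2.44%.
Actual GDP = 16581 × (1 + 2.44/100) = 16581 × 1.0244 ≈ 16986 billion.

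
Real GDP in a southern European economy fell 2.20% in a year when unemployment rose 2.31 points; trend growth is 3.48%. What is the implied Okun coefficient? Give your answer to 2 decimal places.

β ≈ 2.46

Growth form: g_Y = g_Y* - β × Δu, so β = (g_Y* - g_Y)/Δu.
β = (3.48 + 2.2)/2.31 = 5.68/2.31 = 2.46.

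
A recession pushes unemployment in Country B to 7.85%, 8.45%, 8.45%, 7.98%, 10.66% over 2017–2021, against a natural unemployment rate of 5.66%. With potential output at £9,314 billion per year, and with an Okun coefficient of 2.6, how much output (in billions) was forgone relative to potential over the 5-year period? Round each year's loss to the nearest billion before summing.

£3,655 billion

Year 2017: gap = -2.6 × (7.85 - 5.66) = -5.694%, loss ≈ 9314 × 5.694/100 ≈ 530.
Year 2018: gap = -2.6 × (8.45 - 5.66) = -7.254%, loss ≈ 9314 × 7.254/100 ≈ 676.
Year 2019: gap = -2.6 × (8.45 - 5.66) = -7.254%, loss ≈ 9314 × 7.254/100 ≈ 676.
Year 2020: gap = -2.6 × (7.98 - 5.66) = -6.032%, loss ≈ 9314 × 6.032/100 ≈ 562.
Year 2021: gap = -2.6 × (10.66 - 5.66) = -13%, loss ≈ 9314 × 13/100 ≈ 1211.
Total lost output = 530 + 676 + 676 + 562 + 1211 = 3655 billion.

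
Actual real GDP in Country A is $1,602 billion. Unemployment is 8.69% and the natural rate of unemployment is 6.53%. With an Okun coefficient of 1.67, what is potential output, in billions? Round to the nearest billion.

Unemployment gap = 8.69 - 6.53 = 2.16 points, so output gap = -1.67 × 2.16 = -3.6072%.
Since Y = Y* × (1 + gap/100), Y* = 1602/0.963928 ≈ 1662 billion.

$1,662 billion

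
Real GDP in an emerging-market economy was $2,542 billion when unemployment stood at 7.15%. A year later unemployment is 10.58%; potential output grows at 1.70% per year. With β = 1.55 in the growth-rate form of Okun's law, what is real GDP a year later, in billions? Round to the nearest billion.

$2,450 billion

Δu = 10.58 - 7.15 = 3.43 points.
Okun's law (growth form): g_Y = g_Y* - β × Δu = 1.70 - 1.55 × (3.43) = 1.7 - 5.3165 = -3.6165%.
Real GDP in the next year = 2542 × (1 - 3.6165/100) = 2542 × 0.963835 ≈ 2450 billion.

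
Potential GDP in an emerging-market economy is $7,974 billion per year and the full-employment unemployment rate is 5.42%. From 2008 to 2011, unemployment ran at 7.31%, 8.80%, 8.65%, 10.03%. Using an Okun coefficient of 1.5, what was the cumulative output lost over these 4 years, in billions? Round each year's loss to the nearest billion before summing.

$1,567 billion

Year 2008: gap = -1.5 × (7.31 - 5.42) = -2.835%, loss ≈ 7974 × 2.835/100 ≈ 226.
Year 2009: gap = -1.5 × (8.8 - 5.42) = -5.07%, loss ≈ 7974 × 5.07/100 ≈ 404.
Year 2010: gap = -1.5 × (8.65 - 5.42) = -4.845%, loss ≈ 7974 × 4.845/100 ≈ 386.
Year 2011: gap = -1.5 × (10.03 - 5.42) = -6.915%, loss ≈ 7974 × 6.915/100 ≈ 551.
Total lost output = 226 + 404 + 386 + 551 = 1567 billion.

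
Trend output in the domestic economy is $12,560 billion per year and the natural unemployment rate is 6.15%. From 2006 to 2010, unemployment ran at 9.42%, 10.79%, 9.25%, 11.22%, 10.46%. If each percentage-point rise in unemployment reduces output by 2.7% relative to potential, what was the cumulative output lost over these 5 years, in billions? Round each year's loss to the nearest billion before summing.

$6,915 billion

Year 2006: gap = -2.7 × (9.42 - 6.15) = -8.829%, loss ≈ 12560 × 8.829/100 ≈ 1109.
Year 2007: gap = -2.7 × (10.79 - 6.15) = -12.528%, loss ≈ 12560 × 12.528/100 ≈ 1574.
Year 2008: gap = -2.7 × (9.25 - 6.15) = -8.37%, loss ≈ 12560 × 8.37/100 ≈ 1051.
Year 2009: gap = -2.7 × (11.22 - 6.15) = -13.689%, loss ≈ 12560 × 13.689/100 ≈ 1719.
Year 2010: gap = -2.7 × (10.46 - 6.15) = -11.637%, loss ≈ 12560 × 11.637/100 ≈ 1462.
Total lost output = 1109 + 1574 + 1051 + 1719 + 1462 = 6915 billion.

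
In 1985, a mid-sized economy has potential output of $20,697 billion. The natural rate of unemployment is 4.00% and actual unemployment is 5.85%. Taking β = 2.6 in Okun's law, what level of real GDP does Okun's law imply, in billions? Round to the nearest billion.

$19,701 billion

Unemployment gap = 5.85 - 4 = 1.85 points, so the output gap is -2.6 × 1.85 = -4.81%.
Actual GDP = 20697 × (1 - 4.81/100) = 20697 × 0.9519 ≈ 19701 billion.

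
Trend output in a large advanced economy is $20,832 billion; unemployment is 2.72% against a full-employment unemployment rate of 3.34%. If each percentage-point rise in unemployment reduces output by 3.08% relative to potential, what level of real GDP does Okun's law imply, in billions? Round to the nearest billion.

Unemployment gap = 2.72 - 3.34 = -0.62 points, so the output gap is -3.08 × (-0.62) = 1.9096%.
Actual GDP = 20832 × (1 + 1.9096/100) = 20832 × 1.019096 ≈ 21230 billion.

$21,230 billion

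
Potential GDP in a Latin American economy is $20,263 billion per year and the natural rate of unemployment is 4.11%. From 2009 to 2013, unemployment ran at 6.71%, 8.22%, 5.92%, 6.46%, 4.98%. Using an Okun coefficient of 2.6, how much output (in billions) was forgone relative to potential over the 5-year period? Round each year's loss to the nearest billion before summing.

$6,185 billion

Year 2009: gap = -2.6 × (6.71 - 4.11) = -6.76%, loss ≈ 20263 × 6.76/100 ≈ 1370.
Year 2010: gap = -2.6 × (8.22 - 4.11) = -10.686%, loss ≈ 20263 × 10.686/100 ≈ 2165.
Year 2011: gap = -2.6 × (5.92 - 4.11) = -4.706%, loss ≈ 20263 × 4.706/100 ≈ 954.
Year 2012: gap = -2.6 × (6.46 - 4.11) = -6.11%, loss ≈ 20263 × 6.11/100 ≈ 1238.
Year 2013: gap = -2.6 × (4.98 - 4.11) = -2.262%, loss ≈ 20263 × 2.262/100 ≈ 458.
Total lost output = 1370 + 2165 + 954 + 1238 + 458 = 6185 billion.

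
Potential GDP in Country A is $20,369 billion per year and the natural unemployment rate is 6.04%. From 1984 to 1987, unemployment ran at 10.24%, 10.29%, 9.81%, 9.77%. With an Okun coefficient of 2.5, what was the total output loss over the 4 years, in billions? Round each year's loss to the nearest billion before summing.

Year 1984: gap = -2.5 × (10.24 - 6.04) = -10.5%, loss ≈ 20369 × 10.5/100 ≈ 2139.
Year 1985: gap = -2.5 × (10.29 - 6.04) = -10.625%, loss ≈ 20369 × 10.625/100 ≈ 2164.
Year 1986: gap = -2.5 × (9.81 - 6.04) = -9.425%, loss ≈ 20369 × 9.425/100 ≈ 1920.
Year 1987: gap = -2.5 × (9.77 - 6.04) = -9.325%, loss ≈ 20369 × 9.325/100 ≈ 1899.
Total lost output = 2139 + 2164 + 1920 + 1899 = 8122 billion.

$8,122 billion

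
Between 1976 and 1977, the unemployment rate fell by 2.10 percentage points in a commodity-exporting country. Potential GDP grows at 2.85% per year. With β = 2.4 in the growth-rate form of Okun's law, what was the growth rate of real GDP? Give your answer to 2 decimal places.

Growth-rate Okun's law: g_Y = g_Y* - β × Δu.
g_Y = 2.85 - 2.4 × (-2.10) = 2.85 + 5.04 = 7.89%, i.e. 7.89% to 2 d.p.

7.89%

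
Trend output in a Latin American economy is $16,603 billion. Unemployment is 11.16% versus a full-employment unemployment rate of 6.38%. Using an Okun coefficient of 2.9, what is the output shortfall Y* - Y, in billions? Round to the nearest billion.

$2,302 billion

Output gap = -2.9 × (11.16 - 6.38) = -2.9 × 4.78 = -13.862%.
Actual GDP ≈ 16603 × 0.86138 ≈ 14301 billion, so the shortfall is 16603 - 14301 = 2302 billion.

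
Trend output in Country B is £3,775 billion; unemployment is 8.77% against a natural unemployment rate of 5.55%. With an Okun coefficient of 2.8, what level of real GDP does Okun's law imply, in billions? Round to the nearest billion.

Unemployment gap = 8.77 - 5.55 = 3.22 points, so the output gap is -2.8 × 3.22 = -9.016%.
Actual GDP = 3775 × (1 - 9.016/100) = 3775 × 0.90984 ≈ 3435 billion.

£3,435 billion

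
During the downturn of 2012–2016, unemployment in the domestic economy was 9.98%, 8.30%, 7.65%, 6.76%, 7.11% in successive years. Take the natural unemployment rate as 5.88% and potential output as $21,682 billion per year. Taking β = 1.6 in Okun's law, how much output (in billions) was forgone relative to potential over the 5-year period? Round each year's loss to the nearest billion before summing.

$3,608 billion

Year 2012: gap = -1.6 × (9.98 - 5.88) = -6.56%, loss ≈ 21682 × 6.56/100 ≈ 1422.
Year 2013: gap = -1.6 × (8.3 - 5.88) = -3.872%, loss ≈ 21682 × 3.872/100 ≈ 840.
Year 2014: gap = -1.6 × (7.65 - 5.88) = -2.832%, loss ≈ 21682 × 2.832/100 ≈ 614.
Year 2015: gap = -1.6 × (6.76 - 5.88) = -1.408%, loss ≈ 21682 × 1.408/100 ≈ 305.
Year 2016: gap = -1.6 × (7.11 - 5.88) = -1.968%, loss ≈ 21682 × 1.968/100 ≈ 427.
Total lost output = 1422 + 840 + 614 + 305 + 427 = 3608 billion.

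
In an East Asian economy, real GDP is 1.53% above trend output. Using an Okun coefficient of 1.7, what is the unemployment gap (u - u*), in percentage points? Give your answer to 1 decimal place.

Okun's law: output gap = -β × (u - u*), so u - u* = -(output gap)/β.
u - u* = -(1.53)/1.7 = -0.9 percentage points.

-0.9 percentage points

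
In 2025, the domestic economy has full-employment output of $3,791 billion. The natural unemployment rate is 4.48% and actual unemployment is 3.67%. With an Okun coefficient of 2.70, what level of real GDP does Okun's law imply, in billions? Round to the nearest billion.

Unemployment gap = 3.67 - 4.48 = -0.81 points, so the output gap is -2.7 × (-0.81) = 2.187%.
Actual GDP = 3791 × (1 + 2.187/100) = 3791 × 1.02187 ≈ 3874 billion.

$3,874 billion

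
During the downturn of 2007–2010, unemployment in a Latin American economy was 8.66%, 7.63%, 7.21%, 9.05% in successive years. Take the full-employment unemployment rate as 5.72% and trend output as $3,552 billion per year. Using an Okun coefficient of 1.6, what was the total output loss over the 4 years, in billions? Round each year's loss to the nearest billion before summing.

Year 2007: gap = -1.6 × (8.66 - 5.72) = -4.704%, loss ≈ 3552 × 4.704/100 ≈ 167.
Year 2008: gap = -1.6 × (7.63 - 5.72) = -3.056%, loss ≈ 3552 × 3.056/100 ≈ 109.
Year 2009: gap = -1.6 × (7.21 - 5.72) = -2.384%, loss ≈ 3552 × 2.384/100 ≈ 85.
Year 2010: gap = -1.6 × (9.05 - 5.72) = -5.328%, loss ≈ 3552 × 5.328/100 ≈ 189.
Total lost output = 167 + 109 + 85 + 189 = 550 billion.

$550 billion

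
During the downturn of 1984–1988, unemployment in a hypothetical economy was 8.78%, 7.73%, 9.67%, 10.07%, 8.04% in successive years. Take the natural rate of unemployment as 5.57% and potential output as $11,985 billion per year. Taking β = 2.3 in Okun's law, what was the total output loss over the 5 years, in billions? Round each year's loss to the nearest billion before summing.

Year 1984: gap = -2.3 × (8.78 - 5.57) = -7.383%, loss ≈ 11985 × 7.383/100 ≈ 885.
Year 1985: gap = -2.3 × (7.73 - 5.57) = -4.968%, loss ≈ 11985 × 4.968/100 ≈ 595.
Year 1986: gap = -2.3 × (9.67 - 5.57) = -9.43%, loss ≈ 11985 × 9.43/100 ≈ 1130.
Year 1987: gap = -2.3 × (10.07 - 5.57) = -10.35%, loss ≈ 11985 × 10.35/100 ≈ 1240.
Year 1988: gap = -2.3 × (8.04 - 5.57) = -5.681%, loss ≈ 11985 × 5.681/100 ≈ 681.
Total lost output = 885 + 595 + 1130 + 1240 + 681 = 4531 billion.

$4,531 billion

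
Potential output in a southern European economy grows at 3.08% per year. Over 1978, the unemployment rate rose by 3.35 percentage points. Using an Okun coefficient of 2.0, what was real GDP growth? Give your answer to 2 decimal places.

Growth-rate Okun's law: g_Y = g_Y* - β × Δu.
g_Y = 3.08 - 2.0 × (3.35) = 3.08 - 6.7 = -3.62%, i.e. -3.62% to 2 d.p.

-3.62%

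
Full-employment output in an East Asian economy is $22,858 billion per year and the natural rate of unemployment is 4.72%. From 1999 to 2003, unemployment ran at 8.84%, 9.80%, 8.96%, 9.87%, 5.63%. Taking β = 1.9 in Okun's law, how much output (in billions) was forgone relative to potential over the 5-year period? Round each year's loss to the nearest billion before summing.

$8,468 billion

Year 1999: gap = -1.9 × (8.84 - 4.72) = -7.828%, loss ≈ 22858 × 7.828/100 ≈ 1789.
Year 2000: gap = -1.9 × (9.8 - 4.72) = -9.652%, loss ≈ 22858 × 9.652/100 ≈ 2206.
Year 2001: gap = -1.9 × (8.96 - 4.72) = -8.056%, loss ≈ 22858 × 8.056/100 ≈ 1841.
Year 2002: gap = -1.9 × (9.87 - 4.72) = -9.785%, loss ≈ 22858 × 9.785/100 ≈ 2237.
Year 2003: gap = -1.9 × (5.63 - 4.72) = -1.729%, loss ≈ 22858 × 1.729/100 ≈ 395.
Total lost output = 1789 + 2206 + 1841 + 2237 + 395 = 8468 billion.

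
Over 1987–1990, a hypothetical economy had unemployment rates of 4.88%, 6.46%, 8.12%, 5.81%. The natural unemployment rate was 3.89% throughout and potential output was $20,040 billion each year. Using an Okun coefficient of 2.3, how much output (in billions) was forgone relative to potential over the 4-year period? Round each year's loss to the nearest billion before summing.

Year 1987: gap = -2.3 × (4.88 - 3.89) = -2.277%, loss ≈ 20040 × 2.277/100 ≈ 456.
Year 1988: gap = -2.3 × (6.46 - 3.89) = -5.911%, loss ≈ 20040 × 5.911/100 ≈ 1185.
Year 1989: gap = -2.3 × (8.12 - 3.89) = -9.729%, loss ≈ 20040 × 9.729/100 ≈ 1950.
Year 1990: gap = -2.3 × (5.81 - 3.89) = -4.416%, loss ≈ 20040 × 4.416/100 ≈ 885.
Total lost output = 456 + 1185 + 1950 + 885 = 4476 billion.

$4,476 billion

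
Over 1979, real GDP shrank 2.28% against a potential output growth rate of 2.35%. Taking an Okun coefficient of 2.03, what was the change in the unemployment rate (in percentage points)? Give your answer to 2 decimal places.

2.28 percentage points

Growth-rate Okun's law: g_Y = g_Y* - β × Δu, so Δu = (g_Y* - g_Y)/β.
Δu = (2.35 + 2.28)/2.03 = 4.63/2.03 = 2.28 percentage points.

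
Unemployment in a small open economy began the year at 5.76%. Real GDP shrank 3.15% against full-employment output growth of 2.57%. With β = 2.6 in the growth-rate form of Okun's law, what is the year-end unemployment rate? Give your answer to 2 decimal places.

Growth-rate Okun's law: g_Y = g_Y* - β × Δu, so Δu = (g_Y* - g_Y)/β.
Δu = (2.57 + 3.15)/2.6 = 5.72/2.6 = 2.20 percentage points.
Year-end unemployment = 5.76 + 2.2 = 7.96%.

7.96%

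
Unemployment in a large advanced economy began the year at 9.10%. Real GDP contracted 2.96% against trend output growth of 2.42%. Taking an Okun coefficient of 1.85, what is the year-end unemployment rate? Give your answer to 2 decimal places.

12.01%

Growth-rate Okun's law: g_Y = g_Y* - β × Δu, so Δu = (g_Y* - g_Y)/β.
Δu = (2.42 + 2.96)/1.85 = 5.38/1.85 = 2.91 percentage points.
Year-end unemployment = 9.1 + 2.91 = 12.01%.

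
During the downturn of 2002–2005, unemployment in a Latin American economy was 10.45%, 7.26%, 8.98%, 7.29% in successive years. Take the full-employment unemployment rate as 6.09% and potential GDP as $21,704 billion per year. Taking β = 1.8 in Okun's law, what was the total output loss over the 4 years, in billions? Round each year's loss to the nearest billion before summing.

Year 2002: gap = -1.8 × (10.45 - 6.09) = -7.848%, loss ≈ 21704 × 7.848/100 ≈ 1703.
Year 2003: gap = -1.8 × (7.26 - 6.09) = -2.106%, loss ≈ 21704 × 2.106/100 ≈ 457.
Year 2004: gap = -1.8 × (8.98 - 6.09) = -5.202%, loss ≈ 21704 × 5.202/100 ≈ 1129.
Year 2005: gap = -1.8 × (7.29 - 6.09) = -2.16%, loss ≈ 21704 × 2.16/100 ≈ 469.
Total lost output = 1703 + 457 + 1129 + 469 = 3758 billion.

$3,758 billion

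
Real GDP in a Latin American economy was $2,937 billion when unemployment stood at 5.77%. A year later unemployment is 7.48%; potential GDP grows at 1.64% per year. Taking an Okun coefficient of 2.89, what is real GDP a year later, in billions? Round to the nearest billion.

Δu = 7.48 - 5.77 = 1.71 points.
Okun's law (growth form): g_Y = g_Y* - β × Δu = 1.64 - 2.89 × (1.71) = 1.64 - 4.9419 = -3.3019%.
Real GDP in the next year = 2937 × (1 - 3.3019/100) = 2937 × 0.966981 ≈ 2840 billion.

$2,840 billion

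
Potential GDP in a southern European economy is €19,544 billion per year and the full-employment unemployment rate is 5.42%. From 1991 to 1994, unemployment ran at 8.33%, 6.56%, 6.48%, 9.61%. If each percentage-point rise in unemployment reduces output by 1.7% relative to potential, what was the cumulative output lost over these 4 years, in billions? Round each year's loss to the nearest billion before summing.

€3,090 billion

Year 1991: gap = -1.7 × (8.33 - 5.42) = -4.947%, loss ≈ 19544 × 4.947/100 ≈ 967.
Year 1992: gap = -1.7 × (6.56 - 5.42) = -1.938%, loss ≈ 19544 × 1.938/100 ≈ 379.
Year 1993: gap = -1.7 × (6.48 - 5.42) = -1.802%, loss ≈ 19544 × 1.802/100 ≈ 352.
Year 1994: gap = -1.7 × (9.61 - 5.42) = -7.123%, loss ≈ 19544 × 7.123/100 ≈ 1392.
Total lost output = 967 + 379 + 352 + 1392 = 3090 billion.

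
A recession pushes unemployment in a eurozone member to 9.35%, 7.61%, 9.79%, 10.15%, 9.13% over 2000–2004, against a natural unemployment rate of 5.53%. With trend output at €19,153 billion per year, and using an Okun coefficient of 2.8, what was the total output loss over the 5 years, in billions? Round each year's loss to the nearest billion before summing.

Year 2000: gap = -2.8 × (9.35 - 5.53) = -10.696%, loss ≈ 19153 × 10.696/100 ≈ 2049.
Year 2001: gap = -2.8 × (7.61 - 5.53) = -5.824%, loss ≈ 19153 × 5.824/100 ≈ 1115.
Year 2002: gap = -2.8 × (9.79 - 5.53) = -11.928%, loss ≈ 19153 × 11.928/100 ≈ 2285.
Year 2003: gap = -2.8 × (10.15 - 5.53) = -12.936%, loss ≈ 19153 × 12.936/100 ≈ 2478.
Year 2004: gap = -2.8 × (9.13 - 5.53) = -10.08%, loss ≈ 19153 × 10.08/100 ≈ 1931.
Total lost output = 2049 + 1115 + 2285 + 2478 + 1931 = 9858 billion.

€9,858 billion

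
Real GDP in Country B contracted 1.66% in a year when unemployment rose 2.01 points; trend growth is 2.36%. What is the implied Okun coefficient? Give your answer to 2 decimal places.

Growth form: g_Y = g_Y* - β × Δu, so β = (g_Y* - g_Y)/Δu.
β = (2.36 + 1.66)/2.01 = 4.02/2.01 = 2.00.

β ≈ 2.00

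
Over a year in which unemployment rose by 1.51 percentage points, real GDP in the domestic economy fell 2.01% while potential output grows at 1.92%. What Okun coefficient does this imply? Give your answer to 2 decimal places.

β ≈ 2.60

Growth form: g_Y = g_Y* - β × Δu, so β = (g_Y* - g_Y)/Δu.
β = (1.92 + 2.01)/1.51 = 3.93/1.51 = 2.60.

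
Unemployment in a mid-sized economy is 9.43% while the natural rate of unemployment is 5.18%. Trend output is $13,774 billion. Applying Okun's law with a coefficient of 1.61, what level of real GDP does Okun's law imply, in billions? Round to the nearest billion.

Unemployment gap = 9.43 - 5.18 = 4.25 points, so the output gap is -1.61 × 4.25 = -6.8425%.
Actual GDP = 13774 × (1 - 6.8425/100) = 13774 × 0.931575 ≈ 12832 billion.

$12,832 billion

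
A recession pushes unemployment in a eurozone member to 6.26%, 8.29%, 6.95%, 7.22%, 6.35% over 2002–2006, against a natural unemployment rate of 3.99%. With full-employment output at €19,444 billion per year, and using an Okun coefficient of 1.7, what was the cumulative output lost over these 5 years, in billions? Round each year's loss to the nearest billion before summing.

Year 2002: gap = -1.7 × (6.26 - 3.99) = -3.859%, loss ≈ 19444 × 3.859/100 ≈ 750.
Year 2003: gap = -1.7 × (8.29 - 3.99) = -7.31%, loss ≈ 19444 × 7.31/100 ≈ 1421.
Year 2004: gap = -1.7 × (6.95 - 3.99) = -5.032%, loss ≈ 19444 × 5.032/100 ≈ 978.
Year 2005: gap = -1.7 × (7.22 - 3.99) = -5.491%, loss ≈ 19444 × 5.491/100 ≈ 1068.
Year 2006: gap = -1.7 × (6.35 - 3.99) = -4.012%, loss ≈ 19444 × 4.012/100 ≈ 780.
Total lost output = 750 + 1421 + 978 + 1068 + 780 = 4997 billion.

€4,997 billion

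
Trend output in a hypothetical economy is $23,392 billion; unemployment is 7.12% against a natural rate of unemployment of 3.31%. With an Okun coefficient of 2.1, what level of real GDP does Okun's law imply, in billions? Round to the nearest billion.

$21,520 billion

Unemployment gap = 7.12 - 3.31 = 3.81 points, so the output gap is -2.1 × 3.81 = -8.001%.
Actual GDP = 23392 × (1 - 8.001/100) = 23392 × 0.91999 ≈ 21520 billion.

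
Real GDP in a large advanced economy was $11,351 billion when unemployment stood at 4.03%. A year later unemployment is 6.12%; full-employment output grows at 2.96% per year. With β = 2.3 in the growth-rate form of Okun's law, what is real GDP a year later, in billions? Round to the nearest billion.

Δu = 6.12 - 4.03 = 2.09 points.
Okun's law (growth form): g_Y = g_Y* - β × Δu = 2.96 - 2.3 × (2.09) = 2.96 - 4.807 = -1.847%.
Real GDP in the next year = 11351 × (1 - 1.847/100) = 11351 × 0.98153 ≈ 11141 billion.

$11,141 billion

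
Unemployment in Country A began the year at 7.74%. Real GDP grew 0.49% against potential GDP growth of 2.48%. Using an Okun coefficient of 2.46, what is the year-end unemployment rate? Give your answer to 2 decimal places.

Growth-rate Okun's law: g_Y = g_Y* - β × Δu, so Δu = (g_Y* - g_Y)/β.
Δu = (2.48 - 0.49)/2.46 = 1.99/2.46 = 0.81 percentage points.
Year-end unemployment = 7.74 + 0.81 = 8.55%.

8.55%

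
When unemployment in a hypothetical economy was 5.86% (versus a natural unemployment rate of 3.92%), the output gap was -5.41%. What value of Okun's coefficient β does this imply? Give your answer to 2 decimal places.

β ≈ 2.79

Okun's law: output gap = -β × (u - u*).
-5.41 = -β × (5.86 - 3.92) = -β × 1.94, so β = 5.41/1.94 = 2.79.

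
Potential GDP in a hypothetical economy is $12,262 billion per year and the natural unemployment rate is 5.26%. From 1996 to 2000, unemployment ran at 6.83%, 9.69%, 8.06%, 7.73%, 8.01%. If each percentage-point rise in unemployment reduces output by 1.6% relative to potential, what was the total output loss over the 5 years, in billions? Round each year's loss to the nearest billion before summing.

Year 1996: gap = -1.6 × (6.83 - 5.26) = -2.512%, loss ≈ 12262 × 2.512/100 ≈ 308.
Year 1997: gap = -1.6 × (9.69 - 5.26) = -7.088%, loss ≈ 12262 × 7.088/100 ≈ 869.
Year 1998: gap = -1.6 × (8.06 - 5.26) = -4.48%, loss ≈ 12262 × 4.48/100 ≈ 549.
Year 1999: gap = -1.6 × (7.73 - 5.26) = -3.952%, loss ≈ 12262 × 3.952/100 ≈ 485.
Year 2000: gap = -1.6 × (8.01 - 5.26) = -4.4%, loss ≈ 12262 × 4.4/100 ≈ 540.
Total lost output = 308 + 869 + 549 + 485 + 540 = 2751 billion.

$2,751 billion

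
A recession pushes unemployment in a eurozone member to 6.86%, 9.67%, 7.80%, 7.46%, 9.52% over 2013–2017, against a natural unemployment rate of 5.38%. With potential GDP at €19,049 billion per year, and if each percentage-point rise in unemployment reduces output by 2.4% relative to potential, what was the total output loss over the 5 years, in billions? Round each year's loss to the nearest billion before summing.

€6,588 billion

Year 2013: gap = -2.4 × (6.86 - 5.38) = -3.552%, loss ≈ 19049 × 3.552/100 ≈ 677.
Year 2014: gap = -2.4 × (9.67 - 5.38) = -10.296%, loss ≈ 19049 × 10.296/100 ≈ 1961.
Year 2015: gap = -2.4 × (7.8 - 5.38) = -5.808%, loss ≈ 19049 × 5.808/100 ≈ 1106.
Year 2016: gap = -2.4 × (7.46 - 5.38) = -4.992%, loss ≈ 19049 × 4.992/100 ≈ 951.
Year 2017: gap = -2.4 × (9.52 - 5.38) = -9.936%, loss ≈ 19049 × 9.936/100 ≈ 1893.
Total lost output = 677 + 1961 + 1106 + 951 + 1893 = 6588 billion.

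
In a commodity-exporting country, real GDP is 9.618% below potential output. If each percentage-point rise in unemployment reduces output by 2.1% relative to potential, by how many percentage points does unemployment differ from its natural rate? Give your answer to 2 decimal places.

4.58 percentage points

Okun's law: output gap = -β × (u - u*), so u - u* = -(output gap)/β.
u - u* = -(-9.618)/2.1 = 4.58 percentage points.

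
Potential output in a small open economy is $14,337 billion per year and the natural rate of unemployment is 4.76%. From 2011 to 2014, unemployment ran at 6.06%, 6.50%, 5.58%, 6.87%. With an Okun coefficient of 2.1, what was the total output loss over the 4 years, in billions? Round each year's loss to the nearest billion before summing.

$1,797 billion

Year 2011: gap = -2.1 × (6.06 - 4.76) = -2.73%, loss ≈ 14337 × 2.73/100 ≈ 391.
Year 2012: gap = -2.1 × (6.5 - 4.76) = -3.654%, loss ≈ 14337 × 3.654/100 ≈ 524.
Year 2013: gap = -2.1 × (5.58 - 4.76) = -1.722%, loss ≈ 14337 × 1.722/100 ≈ 247.
Year 2014: gap = -2.1 × (6.87 - 4.76) = -4.431%, loss ≈ 14337 × 4.431/100 ≈ 635.
Total lost output = 391 + 524 + 247 + 635 = 1797 billion.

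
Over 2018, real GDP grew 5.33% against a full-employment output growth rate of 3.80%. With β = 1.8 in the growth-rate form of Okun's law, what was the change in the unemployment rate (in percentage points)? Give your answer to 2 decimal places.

-0.85 percentage points

Growth-rate Okun's law: g_Y = g_Y* - β × Δu, so Δu = (g_Y* - g_Y)/β.
Δu = (3.8 - 5.33)/1.8 = -1.53/1.8 = -0.85 percentage points.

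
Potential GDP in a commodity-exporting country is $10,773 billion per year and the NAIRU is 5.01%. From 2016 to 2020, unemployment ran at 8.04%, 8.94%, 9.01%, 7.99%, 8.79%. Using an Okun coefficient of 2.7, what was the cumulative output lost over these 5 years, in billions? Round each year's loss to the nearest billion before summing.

Year 2016: gap = -2.7 × (8.04 - 5.01) = -8.181%, loss ≈ 10773 × 8.181/100 ≈ 881.
Year 2017: gap = -2.7 × (8.94 - 5.01) = -10.611%, loss ≈ 10773 × 10.611/100 ≈ 1143.
Year 2018: gap = -2.7 × (9.01 - 5.01) = -10.8%, loss ≈ 10773 × 10.8/100 ≈ 1163.
Year 2019: gap = -2.7 × (7.99 - 5.01) = -8.046%, loss ≈ 10773 × 8.046/100 ≈ 867.
Year 2020: gap = -2.7 × (8.79 - 5.01) = -10.206%, loss ≈ 10773 × 10.206/100 ≈ 1099.
Total lost output = 881 + 1143 + 1163 + 867 + 1099 = 5153 billion.

$5,153 billion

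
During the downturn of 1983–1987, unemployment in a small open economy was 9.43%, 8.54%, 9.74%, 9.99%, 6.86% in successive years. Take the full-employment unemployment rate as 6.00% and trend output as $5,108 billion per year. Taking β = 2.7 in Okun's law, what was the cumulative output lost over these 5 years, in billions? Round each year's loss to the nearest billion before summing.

$2,008 billion

Year 1983: gap = -2.7 × (9.43 - 6) = -9.261%, loss ≈ 5108 × 9.261/100 ≈ 473.
Year 1984: gap = -2.7 × (8.54 - 6) = -6.858%, loss ≈ 5108 × 6.858/100 ≈ 350.
Year 1985: gap = -2.7 × (9.74 - 6) = -10.098%, loss ≈ 5108 × 10.098/100 ≈ 516.
Year 1986: gap = -2.7 × (9.99 - 6) = -10.773%, loss ≈ 5108 × 10.773/100 ≈ 550.
Year 1987: gap = -2.7 × (6.86 - 6) = -2.322%, loss ≈ 5108 × 2.322/100 ≈ 119.
Total lost output = 473 + 350 + 516 + 550 + 119 = 2008 billion.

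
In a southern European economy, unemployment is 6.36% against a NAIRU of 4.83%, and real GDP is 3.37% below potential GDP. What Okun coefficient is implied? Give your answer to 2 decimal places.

Okun's law: output gap = -β × (u - u*).
-3.37 = -β × (6.36 - 4.83) = -β × 1.53, so β = 3.37/1.53 = 2.20.

β ≈ 2.20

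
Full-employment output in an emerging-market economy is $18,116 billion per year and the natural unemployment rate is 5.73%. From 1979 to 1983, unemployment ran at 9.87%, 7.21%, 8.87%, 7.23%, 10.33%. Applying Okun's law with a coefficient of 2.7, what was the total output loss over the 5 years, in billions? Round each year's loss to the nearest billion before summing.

Year 1979: gap = -2.7 × (9.87 - 5.73) = -11.178%, loss ≈ 18116 × 11.178/100 ≈ 2025.
Year 1980: gap = -2.7 × (7.21 - 5.73) = -3.996%, loss ≈ 18116 × 3.996/100 ≈ 724.
Year 1981: gap = -2.7 × (8.87 - 5.73) = -8.478%, loss ≈ 18116 × 8.478/100 ≈ 1536.
Year 1982: gap = -2.7 × (7.23 - 5.73) = -4.05%, loss ≈ 18116 × 4.05/100 ≈ 734.
Year 1983: gap = -2.7 × (10.33 - 5.73) = -12.42%, loss ≈ 18116 × 12.42/100 ≈ 2250.
Total lost output = 2025 + 724 + 1536 + 734 + 2250 = 7269 billion.

$7,269 billion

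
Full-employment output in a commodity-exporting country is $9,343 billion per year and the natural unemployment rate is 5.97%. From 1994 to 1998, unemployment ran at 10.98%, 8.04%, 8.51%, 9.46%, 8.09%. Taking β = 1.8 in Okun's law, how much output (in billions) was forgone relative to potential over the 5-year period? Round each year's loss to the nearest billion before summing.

Year 1994: gap = -1.8 × (10.98 - 5.97) = -9.018%, loss ≈ 9343 × 9.018/100 ≈ 843.
Year 1995: gap = -1.8 × (8.04 - 5.97) = -3.726%, loss ≈ 9343 × 3.726/100 ≈ 348.
Year 1996: gap = -1.8 × (8.51 - 5.97) = -4.572%, loss ≈ 9343 × 4.572/100 ≈ 427.
Year 1997: gap = -1.8 × (9.46 - 5.97) = -6.282%, loss ≈ 9343 × 6.282/100 ≈ 587.
Year 1998: gap = -1.8 × (8.09 - 5.97) = -3.816%, loss ≈ 9343 × 3.816/100 ≈ 357.
Total lost output = 843 + 348 + 427 + 587 + 357 = 2562 billion.

$2,562 billion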